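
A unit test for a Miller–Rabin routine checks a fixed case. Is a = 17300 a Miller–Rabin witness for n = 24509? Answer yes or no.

no

n − 1 = 24508 = 2^2 · 6127, so s = 2 and d = 6127.
Repeated squaring mod 24509: 17300^1 ≡ 17300, 17300^2 ≡ 10601, 17300^4 ≡ 7436, 17300^8 ≡ 1792, 17300^16 ≡ 585, 17300^32 ≡ 23608, 17300^64 ≡ 3004, 17300^128 ≡ 4704, 17300^256 ≡ 20498, 17300^512 ≡ 10217, 17300^1024 ≡ 3258, 17300^2048 ≡ 2167, 17300^4096 ≡ 14670.
6127 = 4096 + 1024 + 512 + 256 + 128 + 64 + 32 + 8 + 4 + 2 + 1, so 17300^6127 ≡ 14670·3258·10217·20498·4704·3004·23608·1792·7436·10601·17300 ≡ 24508 (mod 24509).
x_0 = 17300^6127 mod 24509 = 24508.
x_0 = 24508 ≡ −1, so 17300 is not a witness.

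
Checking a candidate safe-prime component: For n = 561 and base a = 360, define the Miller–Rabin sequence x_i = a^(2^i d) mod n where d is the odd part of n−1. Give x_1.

n − 1 = 560 = 2^4 · 35, so s = 4 and d = 35.
By repeated squaring, 360^35 ≡ 384 (mod 561).
x_0 = 384.
x_1 = 384^2 mod 561 = 474.

474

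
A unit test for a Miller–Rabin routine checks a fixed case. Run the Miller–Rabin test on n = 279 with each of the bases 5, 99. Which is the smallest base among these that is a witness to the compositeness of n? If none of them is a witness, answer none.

5

n − 1 = 278 = 2^1 · 139, so s = 1 and d = 139.
Base 5: x_0 = 5^139 mod 279 = 5. x_0 ∉ {1, 278} and s = 1, so 5 is a Miller–Rabin witness and 279 is composite.
Base 99: x_0 = 99^139 mod 279 = 99. x_0 ∉ {1, 278} and s = 1, so 99 is a Miller–Rabin witness and 279 is composite.
The smallest witness among the given bases is 5.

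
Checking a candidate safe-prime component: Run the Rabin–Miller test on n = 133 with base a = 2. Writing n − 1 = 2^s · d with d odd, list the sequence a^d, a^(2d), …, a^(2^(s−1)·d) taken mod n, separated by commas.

50, 106

n − 1 = 132 = 2^2 · 33, so s = 2 and d = 33.
x_0 = 2^33 mod 133 = 50.
x_1 = 50^2 mod 133 = 106.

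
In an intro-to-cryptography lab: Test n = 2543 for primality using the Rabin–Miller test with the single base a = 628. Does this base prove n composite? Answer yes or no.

n − 1 = 2542 = 2^1 · 1271, so s = 1 and d = 1271.
x_0 = 628^1271 mod 2543 = 1.
x_0 = 1, so 628 is not a witness.

no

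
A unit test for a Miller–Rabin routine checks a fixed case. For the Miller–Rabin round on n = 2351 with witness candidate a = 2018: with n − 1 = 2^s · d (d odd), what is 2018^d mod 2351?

n − 1 = 2350 = 2^1 · 1175, so s = 1 and d = 1175.
Repeated squaring mod 2351: 2018^1 ≡ 2018, 2018^2 ≡ 392, 2018^4 ≡ 849, 2018^8 ≡ 1395, 2018^16 ≡ 1748, 2018^32 ≡ 1555, 2018^64 ≡ 1197, 2018^128 ≡ 1050, 2018^256 ≡ 2232, 2018^512 ≡ 55, 2018^1024 ≡ 674.
1175 = 1024 + 128 + 16 + 4 + 2 + 1, so 2018^1175 ≡ 674·1050·1748·849·392·2018 ≡ 1 (mod 2351).

1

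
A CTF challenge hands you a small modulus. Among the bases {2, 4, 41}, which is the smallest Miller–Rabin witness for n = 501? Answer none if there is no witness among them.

2

n − 1 = 500 = 2^2 · 125, so s = 2 and d = 125.
Base 2: x_0 = 2^125 mod 501 = 488. x_0 is neither 1 nor 500, so continue squaring. x_1 = 488^2 mod 501 = 169. Reached i = s−1 = 1 without hitting −1: 2 is a Miller–Rabin witness and 501 is composite.
Base 4: x_0 = 4^125 mod 501 = 169. x_0 is neither 1 nor 500, so continue squaring. x_1 = 169^2 mod 501 = 4. Reached i = s−1 = 1 without hitting −1: 4 is a Miller–Rabin witness and 501 is composite.
Base 41: x_0 = 41^125 mod 501 = 470. x_0 is neither 1 nor 500, so continue squaring. x_1 = 470^2 mod 501 = 460. Reached i = s−1 = 1 without hitting −1: 41 is a Miller–Rabin witness and 501 is composite.
The smallest witness among the given bases is 2.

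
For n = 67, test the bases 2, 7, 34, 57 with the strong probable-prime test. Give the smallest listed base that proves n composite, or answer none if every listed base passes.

n − 1 = 66 = 2^1 · 33, so s = 1 and d = 33.
Base 2: x_0 = 2^33 mod 67 = 66. x_0 = 66 ≡ −1, so 2 is not a witness.
Base 7: x_0 = 7^33 mod 67 = 66. x_0 = 66 ≡ −1, so 7 is not a witness.
Base 34: x_0 = 34^33 mod 67 = 66. x_0 = 66 ≡ −1, so 34 is not a witness.
Base 57: x_0 = 57^33 mod 67 = 66. x_0 = 66 ≡ −1, so 57 is not a witness.
No listed base is a witness for 67.

none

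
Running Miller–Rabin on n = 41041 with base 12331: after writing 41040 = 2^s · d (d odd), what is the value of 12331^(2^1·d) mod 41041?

n − 1 = 41040 = 2^4 · 2565, so s = 4 and d = 2565.
Repeated squaring mod 41041: 12331^1 ≡ 12331, 12331^2 ≡ 37697, 12331^4 ≡ 19184, 12331^8 ≡ 11209, 12331^16 ≡ 15180, 12331^32 ≡ 28226, 12331^64 ≡ 19184, 12331^128 ≡ 11209, 12331^256 ≡ 15180, 12331^512 ≡ 28226, 12331^1024 ≡ 19184, 12331^2048 ≡ 11209.
2565 = 2048 + 512 + 4 + 1, so 12331^2565 ≡ 11209·28226·19184·12331 ≡ 11110 (mod 41041).
x_0 = 11110.
x_1 = 11110^2 mod 41041 = 21813.

21813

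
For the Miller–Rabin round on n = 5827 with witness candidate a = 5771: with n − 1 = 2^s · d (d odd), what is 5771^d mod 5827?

1

n − 1 = 5826 = 2^1 · 2913, so s = 1 and d = 2913.
5771^2913 mod 5827 = 1.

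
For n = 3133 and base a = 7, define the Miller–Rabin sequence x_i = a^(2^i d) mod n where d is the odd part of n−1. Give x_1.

441

n − 1 = 3132 = 2^2 · 783, so s = 2 and d = 783.
Repeated squaring mod 3133: 7^1 ≡ 7, 7^2 ≡ 49, 7^4 ≡ 2401, 7^8 ≡ 81, 7^16 ≡ 295, 7^32 ≡ 2434, 7^64 ≡ 2986, 7^128 ≡ 2811, 7^256 ≡ 295, 7^512 ≡ 2434.
783 = 512 + 256 + 8 + 4 + 2 + 1, so 7^783 ≡ 2434·295·81·2401·49·7 ≡ 3112 (mod 3133).
x_0 = 3112.
x_1 = 3112^2 mod 3133 = 441.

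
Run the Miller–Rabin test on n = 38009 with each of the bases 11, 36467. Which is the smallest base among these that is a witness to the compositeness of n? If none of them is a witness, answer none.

11

n − 1 = 38008 = 2^3 · 4751, so s = 3 and d = 4751.
Base 11: x_0 = 11^4751 mod 38009 = 24459. x_0 is neither 1 nor 38008, so continue squaring. x_1 = 24459^2 mod 38009 = 19030. x_2 = 19030^2 mod 38009 = 29157. Reached i = s−1 = 2 without hitting −1: 11 is a Miller–Rabin witness and 38009 is composite.
Base 36467: x_0 = 36467^4751 mod 38009 = 28063. x_0 is neither 1 nor 38008, so continue squaring. x_1 = 28063^2 mod 38009 = 23498. x_2 = 23498^2 mod 38009 = 37270. Reached i = s−1 = 2 without hitting −1: 36467 is a Miller–Rabin witness and 38009 is composite.
The smallest witness among the given bases is 11.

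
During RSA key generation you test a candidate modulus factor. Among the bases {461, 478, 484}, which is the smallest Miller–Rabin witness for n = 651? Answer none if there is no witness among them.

478

n − 1 = 650 = 2^1 · 325, so s = 1 and d = 325.
Base 461: x_0 = 461^325 mod 651 = 650. x_0 = 650 ≡ −1, so 461 is not a witness.
Base 478: x_0 = 478^325 mod 651 = 646. x_0 ∉ {1, 650} and s = 1, so 478 is a Miller–Rabin witness and 651 is composite.
Base 484: x_0 = 484^325 mod 651 = 211. x_0 ∉ {1, 650} and s = 1, so 484 is a Miller–Rabin witness and 651 is composite.
The smallest witness among the given bases is 478.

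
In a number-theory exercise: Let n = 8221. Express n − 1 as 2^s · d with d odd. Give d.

2055

Halving: 8220 → 4110 → 2055; 2055 is odd.
So 8220 = 2^2 · 2055.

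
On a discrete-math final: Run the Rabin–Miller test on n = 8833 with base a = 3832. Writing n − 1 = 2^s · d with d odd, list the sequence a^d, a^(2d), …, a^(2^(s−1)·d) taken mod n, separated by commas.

6416, 3276, 81, 6561, 3512, 3276, 81

n − 1 = 8832 = 2^7 · 69, so s = 7 and d = 69.
x_0 = 3832^69 mod 8833 = 6416.
x_1 = 6416^2 mod 8833 = 3276.
x_2 = 3276^2 mod 8833 = 81.
x_3 = 81^2 mod 8833 = 6561.
x_4 = 6561^2 mod 8833 = 3512.
x_5 = 3512^2 mod 8833 = 3276.
x_6 = 3276^2 mod 8833 = 81.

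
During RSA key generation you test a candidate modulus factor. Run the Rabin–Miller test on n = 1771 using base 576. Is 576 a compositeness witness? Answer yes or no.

n − 1 = 1770 = 2^1 · 885, so s = 1 and d = 885.
By repeated squaring, 576^885 ≡ 1 (mod 1771).
x_0 = 576^885 mod 1771 = 1.
x_0 = 1, so 576 is not a witness.

no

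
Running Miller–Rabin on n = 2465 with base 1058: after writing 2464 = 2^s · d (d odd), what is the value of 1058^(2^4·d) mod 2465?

n − 1 = 2464 = 2^5 · 77, so s = 5 and d = 77.
x_0 = 1058^77 mod 2465 = 2163.
x_1 = 2163^2 mod 2465 = 2464.
x_2 = 2464^2 mod 2465 = 1.
x_3 = 1^2 mod 2465 = 1.
x_4 = 1^2 mod 2465 = 1.

1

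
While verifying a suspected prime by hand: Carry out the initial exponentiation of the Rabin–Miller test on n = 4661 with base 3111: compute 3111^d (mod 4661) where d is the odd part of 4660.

1801

n − 1 = 4660 = 2^2 · 1165, so s = 2 and d = 1165.
Repeated squaring mod 4661: 3111^1 ≡ 3111, 3111^2 ≡ 2085, 3111^4 ≡ 3173, 3111^8 ≡ 169, 3111^16 ≡ 595, 3111^32 ≡ 4450, 3111^64 ≡ 2572, 3111^128 ≡ 1225, 3111^256 ≡ 4444, 3111^512 ≡ 479, 3111^1024 ≡ 1052.
1165 = 1024 + 128 + 8 + 4 + 1, so 3111^1165 ≡ 1052·1225·169·3173·3111 ≡ 1801 (mod 4661).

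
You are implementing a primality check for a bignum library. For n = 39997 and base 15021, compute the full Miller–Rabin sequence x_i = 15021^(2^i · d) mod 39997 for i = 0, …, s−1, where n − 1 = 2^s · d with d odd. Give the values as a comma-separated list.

13134, 34892

n − 1 = 39996 = 2^2 · 9999, so s = 2 and d = 9999.
x_0 = 15021^9999 mod 39997 = 13134.
x_1 = 13134^2 mod 39997 = 34892.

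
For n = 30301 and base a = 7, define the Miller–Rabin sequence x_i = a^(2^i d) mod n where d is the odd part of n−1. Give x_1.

8411

n − 1 = 30300 = 2^2 · 7575, so s = 2 and d = 7575.
x_0 = 7^7575 mod 30301 = 10465.
x_1 = 10465^2 mod 30301 = 8411.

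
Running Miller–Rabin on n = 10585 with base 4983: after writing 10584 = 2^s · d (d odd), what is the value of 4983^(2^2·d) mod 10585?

1

n − 1 = 10584 = 2^3 · 1323, so s = 3 and d = 1323.
Repeated squaring mod 10585: 4983^1 ≡ 4983, 4983^2 ≡ 8464, 4983^4 ≡ 16, 4983^8 ≡ 256, 4983^16 ≡ 2026, 4983^32 ≡ 8281, 4983^64 ≡ 5331, 4983^128 ≡ 9421, 4983^256 ≡ 16, 4983^512 ≡ 256, 4983^1024 ≡ 2026.
1323 = 1024 + 256 + 32 + 8 + 2 + 1, so 4983^1323 ≡ 2026·16·8281·256·8464·4983 ≡ 2582 (mod 10585).
x_0 = 2582.
x_1 = 2582^2 mod 10585 = 8759.
x_2 = 8759^2 mod 10585 = 1.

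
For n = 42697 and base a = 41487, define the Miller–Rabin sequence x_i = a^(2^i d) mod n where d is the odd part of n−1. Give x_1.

6992

n − 1 = 42696 = 2^3 · 5337, so s = 3 and d = 5337.
By repeated squaring, 41487^5337 ≡ 14124 (mod 42697).
x_0 = 14124.
x_1 = 14124^2 mod 42697 = 6992.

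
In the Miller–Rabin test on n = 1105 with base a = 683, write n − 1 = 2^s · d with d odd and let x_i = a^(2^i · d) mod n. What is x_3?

781

n − 1 = 1104 = 2^4 · 69, so s = 4 and d = 69.
Repeated squaring mod 1105: 683^1 ≡ 683, 683^2 ≡ 179, 683^4 ≡ 1101, 683^8 ≡ 16, 683^16 ≡ 256, 683^32 ≡ 341, 683^64 ≡ 256.
69 = 64 + 4 + 1, so 683^69 ≡ 256·1101·683 ≡ 73 (mod 1105).
x_0 = 73.
x_1 = 73^2 mod 1105 = 909.
x_2 = 909^2 mod 1105 = 846.
x_3 = 846^2 mod 1105 = 781.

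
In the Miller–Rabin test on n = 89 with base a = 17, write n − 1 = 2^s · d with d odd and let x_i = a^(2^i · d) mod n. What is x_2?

1

n − 1 = 88 = 2^3 · 11, so s = 3 and d = 11.
x_0 = 17^11 mod 89 = 55.
x_1 = 55^2 mod 89 = 88.
x_2 = 88^2 mod 89 = 1.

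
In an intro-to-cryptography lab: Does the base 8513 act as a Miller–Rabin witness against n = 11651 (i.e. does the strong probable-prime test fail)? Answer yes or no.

n − 1 = 11650 = 2^1 · 5825, so s = 1 and d = 5825.
By repeated squaring, 8513^5825 ≡ 1 (mod 11651).
x_0 = 8513^5825 mod 11651 = 1.
x_0 = 1, so 8513 is not a witness.

no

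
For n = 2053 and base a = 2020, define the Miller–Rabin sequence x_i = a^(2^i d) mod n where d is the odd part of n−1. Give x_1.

n − 1 = 2052 = 2^2 · 513, so s = 2 and d = 513.
Repeated squaring mod 2053: 2020^1 ≡ 2020, 2020^2 ≡ 1089, 2020^4 ≡ 1340, 2020^8 ≡ 1278, 2020^16 ≡ 1149, 2020^32 ≡ 122, 2020^64 ≡ 513, 2020^128 ≡ 385, 2020^256 ≡ 409, 2020^512 ≡ 988.
513 = 512 + 1, so 2020^513 ≡ 988·2020 ≡ 244 (mod 2053).
x_0 = 244.
x_1 = 244^2 mod 2053 = 2052.

2052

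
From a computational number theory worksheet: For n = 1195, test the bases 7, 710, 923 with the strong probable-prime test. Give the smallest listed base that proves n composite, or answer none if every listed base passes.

7

n − 1 = 1194 = 2^1 · 597, so s = 1 and d = 597.
Base 7: x_0 = 7^597 mod 1195 = 907. x_0 ∉ {1, 1194} and s = 1, so 7 is a Miller–Rabin witness and 1195 is composite.
Base 710: x_0 = 710^597 mod 1195 = 1005. x_0 ∉ {1, 1194} and s = 1, so 710 is a Miller–Rabin witness and 1195 is composite.
Base 923: x_0 = 923^597 mod 1195 = 823. x_0 ∉ {1, 1194} and s = 1, so 923 is a Miller–Rabin witness and 1195 is composite.
The smallest witness among the given bases is 7.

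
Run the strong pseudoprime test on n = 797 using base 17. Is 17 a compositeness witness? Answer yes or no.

no

n − 1 = 796 = 2^2 · 199, so s = 2 and d = 199.
x_0 = 17^199 mod 797 = 796.
x_0 = 796 ≡ −1, so 17 is not a witness.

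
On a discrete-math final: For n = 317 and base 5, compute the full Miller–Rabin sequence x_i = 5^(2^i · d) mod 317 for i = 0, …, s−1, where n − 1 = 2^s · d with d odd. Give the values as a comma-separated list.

114, 316

n − 1 = 316 = 2^2 · 79, so s = 2 and d = 79.
x_0 = 5^79 mod 317 = 114.
x_1 = 114^2 mod 317 = 316.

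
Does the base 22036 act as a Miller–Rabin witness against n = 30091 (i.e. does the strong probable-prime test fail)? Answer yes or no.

no

n − 1 = 30090 = 2^1 · 15045, so s = 1 and d = 15045.
Repeated squaring mod 30091: 22036^1 ≡ 22036, 22036^2 ≡ 6829, 22036^4 ≡ 24282, 22036^8 ≡ 12470, 22036^16 ≡ 20703, 22036^32 ≡ 28096, 22036^64 ≡ 8013, 22036^128 ≡ 24066, 22036^256 ≡ 10879, 22036^512 ≡ 4738, 22036^1024 ≡ 758, 22036^2048 ≡ 2835, 22036^4096 ≡ 2928, 22036^8192 ≡ 27340.
15045 = 8192 + 4096 + 2048 + 512 + 128 + 64 + 4 + 1, so 22036^15045 ≡ 27340·2928·2835·4738·24066·8013·24282·22036 ≡ 1 (mod 30091).
x_0 = 22036^15045 mod 30091 = 1.
x_0 = 1, so 22036 is not a witness.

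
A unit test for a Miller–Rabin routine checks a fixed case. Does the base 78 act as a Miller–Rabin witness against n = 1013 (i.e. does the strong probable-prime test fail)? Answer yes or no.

no

n − 1 = 1012 = 2^2 · 253, so s = 2 and d = 253.
x_0 = 78^253 mod 1013 = 1012.
x_0 = 1012 ≡ −1, so 78 is not a witness.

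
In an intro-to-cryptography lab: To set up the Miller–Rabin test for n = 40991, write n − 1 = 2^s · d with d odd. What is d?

20495

Halving: 40990 → 20495; 20495 is odd.
So 40990 = 2^1 · 20495.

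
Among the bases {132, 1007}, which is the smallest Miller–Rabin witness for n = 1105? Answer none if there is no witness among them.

n − 1 = 1104 = 2^4 · 69, so s = 4 and d = 69.
Base 132: x_0 = 132^69 mod 1105 = 642. x_0 is neither 1 nor 1104, so continue squaring. x_1 = 642^2 mod 1105 = 1104. x_1 ≡ −1, so 132 is not a witness.
Base 1007: x_0 = 1007^69 mod 1105 = 837. x_0 is neither 1 nor 1104, so continue squaring. x_1 = 837^2 mod 1105 = 1104. x_1 ≡ −1, so 1007 is not a witness.
No listed base is a witness for 1105.

none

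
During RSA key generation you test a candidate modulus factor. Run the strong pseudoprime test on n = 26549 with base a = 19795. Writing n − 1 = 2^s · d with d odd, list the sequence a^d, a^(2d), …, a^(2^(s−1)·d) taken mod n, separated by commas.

n − 1 = 26548 = 2^2 · 6637, so s = 2 and d = 6637.
x_0 = 19795^6637 mod 26549 = 25473.
x_1 = 25473^2 mod 26549 = 16169.

25473, 16169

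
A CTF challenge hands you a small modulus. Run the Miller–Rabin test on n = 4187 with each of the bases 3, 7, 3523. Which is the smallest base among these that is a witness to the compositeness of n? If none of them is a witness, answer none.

3

n − 1 = 4186 = 2^1 · 2093, so s = 1 and d = 2093.
Base 3: x_0 = 3^2093 mod 4187 = 4164. x_0 ∉ {1, 4186} and s = 1, so 3 is a Miller–Rabin witness and 4187 is composite.
Base 7: x_0 = 7^2093 mod 4187 = 3974. x_0 ∉ {1, 4186} and s = 1, so 7 is a Miller–Rabin witness and 4187 is composite.
Base 3523: x_0 = 3523^2093 mod 4187 = 3974. x_0 ∉ {1, 4186} and s = 1, so 3523 is a Miller–Rabin witness and 4187 is composite.
The smallest witness among the given bases is 3.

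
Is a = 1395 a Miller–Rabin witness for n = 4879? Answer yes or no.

n − 1 = 4878 = 2^1 · 2439, so s = 1 and d = 2439.
x_0 = 1395^2439 mod 4879 = 1.
x_0 = 1, so 1395 is not a witness.

no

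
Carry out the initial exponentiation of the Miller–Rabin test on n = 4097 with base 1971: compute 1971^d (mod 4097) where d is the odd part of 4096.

n − 1 = 4096 = 2^12 · 1, so s = 12 and d = 1.
1971^1 mod 4097 = 1971.

1971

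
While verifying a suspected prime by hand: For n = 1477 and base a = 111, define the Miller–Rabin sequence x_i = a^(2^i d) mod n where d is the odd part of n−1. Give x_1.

71

n − 1 = 1476 = 2^2 · 369, so s = 2 and d = 369.
Repeated squaring mod 1477: 111^1 ≡ 111, 111^2 ≡ 505, 111^4 ≡ 981, 111^8 ≡ 834, 111^16 ≡ 1366, 111^32 ≡ 505, 111^64 ≡ 981, 111^128 ≡ 834, 111^256 ≡ 1366.
369 = 256 + 64 + 32 + 16 + 1, so 111^369 ≡ 1366·981·505·1366·111 ≡ 1000 (mod 1477).
x_0 = 1000.
x_1 = 1000^2 mod 1477 = 71.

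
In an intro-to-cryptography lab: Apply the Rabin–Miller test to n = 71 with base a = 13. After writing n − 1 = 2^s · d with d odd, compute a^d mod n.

n − 1 = 70 = 2^1 · 35, so s = 1 and d = 35.
13^35 mod 71 = 70.

70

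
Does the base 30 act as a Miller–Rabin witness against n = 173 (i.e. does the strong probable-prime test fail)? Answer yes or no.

n − 1 = 172 = 2^2 · 43, so s = 2 and d = 43.
x_0 = 30^43 mod 173 = 93.
x_0 is neither 1 nor 172, so continue squaring.
x_1 = 93^2 mod 173 = 172.
x_1 ≡ −1, so 30 is not a witness.

no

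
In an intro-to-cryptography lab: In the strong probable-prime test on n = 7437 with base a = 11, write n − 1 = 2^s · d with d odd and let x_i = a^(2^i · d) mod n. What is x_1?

766

n − 1 = 7436 = 2^2 · 1859, so s = 2 and d = 1859.
x_0 = 11^1859 mod 7437 = 767.
x_1 = 767^2 mod 7437 = 766.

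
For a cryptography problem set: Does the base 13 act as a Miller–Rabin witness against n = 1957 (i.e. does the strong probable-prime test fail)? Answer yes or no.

yes

n − 1 = 1956 = 2^2 · 489, so s = 2 and d = 489.
By repeated squaring, 13^489 ≡ 1418 (mod 1957).
x_0 = 13^489 mod 1957 = 1418.
x_0 is neither 1 nor 1956, so continue squaring.
x_1 = 1418^2 mod 1957 = 885.
Reached i = s−1 = 1 without hitting −1: 13 is a Miller–Rabin witness and 1957 is composite.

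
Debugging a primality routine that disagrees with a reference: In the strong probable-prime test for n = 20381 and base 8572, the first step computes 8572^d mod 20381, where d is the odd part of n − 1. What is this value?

19161

n − 1 = 20380 = 2^2 · 5095, so s = 2 and d = 5095.
Repeated squaring mod 20381: 8572^1 ≡ 8572, 8572^2 ≡ 5679, 8572^4 ≡ 8299, 8572^8 ≡ 6002, 8572^16 ≡ 10777, 8572^32 ≡ 12791, 8572^64 ≡ 11394, 8572^128 ≡ 16647, 8572^256 ≡ 2152, 8572^512 ≡ 4617, 8572^1024 ≡ 18544, 8572^2048 ≡ 11704, 8572^4096 ≡ 2915.
5095 = 4096 + 512 + 256 + 128 + 64 + 32 + 4 + 2 + 1, so 8572^5095 ≡ 2915·4617·2152·16647·11394·12791·8299·5679·8572 ≡ 19161 (mod 20381).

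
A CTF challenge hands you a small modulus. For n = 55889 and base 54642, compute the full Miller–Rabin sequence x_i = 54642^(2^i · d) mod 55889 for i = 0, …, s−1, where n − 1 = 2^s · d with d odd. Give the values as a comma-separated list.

n − 1 = 55888 = 2^4 · 3493, so s = 4 and d = 3493.
x_0 = 54642^3493 mod 55889 = 17922.
x_1 = 17922^2 mod 55889 = 4001.
x_2 = 4001^2 mod 55889 = 23747.
x_3 = 23747^2 mod 55889 = 55888.

17922, 4001, 23747, 55888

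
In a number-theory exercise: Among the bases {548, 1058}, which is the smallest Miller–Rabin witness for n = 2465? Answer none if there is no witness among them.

none

n − 1 = 2464 = 2^5 · 77, so s = 5 and d = 77.
Base 548: x_0 = 548^77 mod 2465 = 1143. x_0 is neither 1 nor 2464, so continue squaring. x_1 = 1143^2 mod 2465 = 2464. x_1 ≡ −1, so 548 is not a witness.
Base 1058: x_0 = 1058^77 mod 2465 = 2163. x_0 is neither 1 nor 2464, so continue squaring. x_1 = 2163^2 mod 2465 = 2464. x_1 ≡ −1, so 1058 is not a witness.
No listed base is a witness for 2465.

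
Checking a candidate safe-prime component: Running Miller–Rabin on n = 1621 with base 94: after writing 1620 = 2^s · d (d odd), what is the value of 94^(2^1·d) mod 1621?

1

n − 1 = 1620 = 2^2 · 405, so s = 2 and d = 405.
x_0 = 94^405 mod 1621 = 1.
x_1 = 1^2 mod 1621 = 1.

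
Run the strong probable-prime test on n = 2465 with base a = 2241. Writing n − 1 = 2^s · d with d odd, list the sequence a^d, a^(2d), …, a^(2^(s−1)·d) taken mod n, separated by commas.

n − 1 = 2464 = 2^5 · 77, so s = 5 and d = 77.
x_0 = 2241^77 mod 2465 = 1926.
x_1 = 1926^2 mod 2465 = 2116.
x_2 = 2116^2 mod 2465 = 1016.
x_3 = 1016^2 mod 2465 = 1886.
x_4 = 1886^2 mod 2465 = 1.

1926, 2116, 1016, 1886, 1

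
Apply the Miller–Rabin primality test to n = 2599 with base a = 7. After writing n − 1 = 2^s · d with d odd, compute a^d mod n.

1893

n − 1 = 2598 = 2^1 · 1299, so s = 1 and d = 1299.
7^1299 mod 2599 = 1893.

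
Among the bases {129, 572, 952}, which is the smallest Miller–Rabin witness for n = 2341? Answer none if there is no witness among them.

n − 1 = 2340 = 2^2 · 585, so s = 2 and d = 585.
Base 129: x_0 = 129^585 mod 2341 = 153. x_0 is neither 1 nor 2340, so continue squaring. x_1 = 153^2 mod 2341 = 2340. x_1 ≡ −1, so 129 is not a witness.
Base 572: x_0 = 572^585 mod 2341 = 2340. x_0 = 2340 ≡ −1, so 572 is not a witness.
Base 952: x_0 = 952^585 mod 2341 = 2188. x_0 is neither 1 nor 2340, so continue squaring. x_1 = 2188^2 mod 2341 = 2340. x_1 ≡ −1, so 952 is not a witness.
No listed base is a witness for 2341.

none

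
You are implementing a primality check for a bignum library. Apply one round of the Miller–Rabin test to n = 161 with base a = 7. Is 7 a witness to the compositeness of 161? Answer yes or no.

yes

n − 1 = 160 = 2^5 · 5, so s = 5 and d = 5.
Repeated squaring mod 161: 7^1 ≡ 7, 7^2 ≡ 49, 7^4 ≡ 147.
5 = 4 + 1, so 7^5 ≡ 147·7 ≡ 63 (mod 161).
x_0 = 7^5 mod 161 = 63.
x_0 is neither 1 nor 160, so continue squaring.
x_1 = 63^2 mod 161 = 105.
x_2 = 105^2 mod 161 = 77.
x_3 = 77^2 mod 161 = 133.
x_4 = 133^2 mod 161 = 140.
Reached i = s−1 = 4 without hitting −1: 7 is a Miller–Rabin witness and 161 is composite.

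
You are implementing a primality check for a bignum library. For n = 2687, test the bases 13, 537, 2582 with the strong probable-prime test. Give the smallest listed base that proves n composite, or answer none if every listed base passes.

none

n − 1 = 2686 = 2^1 · 1343, so s = 1 and d = 1343.
Base 13: x_0 = 13^1343 mod 2687 = 1. x_0 = 1, so 13 is not a witness.
Base 537: x_0 = 537^1343 mod 2687 = 1. x_0 = 1, so 537 is not a witness.
Base 2582: x_0 = 2582^1343 mod 2687 = 1. x_0 = 1, so 2582 is not a witness.
No listed base is a witness for 2687.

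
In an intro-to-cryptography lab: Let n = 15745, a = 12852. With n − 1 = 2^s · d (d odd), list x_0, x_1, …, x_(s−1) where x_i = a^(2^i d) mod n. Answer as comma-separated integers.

4913, 484, 13826, 13976, 11851, 801, 11801

n − 1 = 15744 = 2^7 · 123, so s = 7 and d = 123.
x_0 = 12852^123 mod 15745 = 4913.
x_1 = 4913^2 mod 15745 = 484.
x_2 = 484^2 mod 15745 = 13826.
x_3 = 13826^2 mod 15745 = 13976.
x_4 = 13976^2 mod 15745 = 11851.
x_5 = 11851^2 mod 15745 = 801.
x_6 = 801^2 mod 15745 = 11801.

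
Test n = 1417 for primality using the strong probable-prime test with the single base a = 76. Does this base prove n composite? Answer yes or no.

n − 1 = 1416 = 2^3 · 177, so s = 3 and d = 177.
x_0 = 76^177 mod 1417 = 294.
x_0 is neither 1 nor 1416, so continue squaring.
x_1 = 294^2 mod 1417 = 1416.
x_1 ≡ −1, so 76 is not a witness.

no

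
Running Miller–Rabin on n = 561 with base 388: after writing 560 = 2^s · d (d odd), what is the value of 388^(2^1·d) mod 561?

n − 1 = 560 = 2^4 · 35, so s = 4 and d = 35.
x_0 = 388^35 mod 561 = 364.
x_1 = 364^2 mod 561 = 100.

100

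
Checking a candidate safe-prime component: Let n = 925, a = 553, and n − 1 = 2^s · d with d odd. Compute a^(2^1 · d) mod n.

159

n − 1 = 924 = 2^2 · 231, so s = 2 and d = 231.
x_0 = 553^231 mod 925 = 347.
x_1 = 347^2 mod 925 = 159.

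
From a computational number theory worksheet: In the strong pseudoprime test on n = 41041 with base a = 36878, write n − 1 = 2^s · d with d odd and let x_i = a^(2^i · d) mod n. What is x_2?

n − 1 = 41040 = 2^4 · 2565, so s = 4 and d = 2565.
By repeated squaring, 36878^2565 ≡ 15443 (mod 41041).
x_0 = 15443.
x_1 = 15443^2 mod 41041 = 38039.
x_2 = 38039^2 mod 41041 = 24025.

24025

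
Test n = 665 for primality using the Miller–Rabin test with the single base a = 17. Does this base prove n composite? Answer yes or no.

n − 1 = 664 = 2^3 · 83, so s = 3 and d = 83.
x_0 = 17^83 mod 665 = 593.
x_0 is neither 1 nor 664, so continue squaring.
x_1 = 593^2 mod 665 = 529.
x_2 = 529^2 mod 665 = 541.
Reached i = s−1 = 2 without hitting −1: 17 is a Miller–Rabin witness and 665 is composite.

yes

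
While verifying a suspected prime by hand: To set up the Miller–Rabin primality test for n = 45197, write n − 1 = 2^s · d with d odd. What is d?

11299

Halving: 45196 → 22598 → 11299; 11299 is odd.
So 45196 = 2^2 · 11299.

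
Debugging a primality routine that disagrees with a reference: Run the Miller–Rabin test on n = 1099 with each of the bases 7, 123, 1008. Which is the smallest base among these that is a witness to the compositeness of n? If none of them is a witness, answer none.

7

n − 1 = 1098 = 2^1 · 549, so s = 1 and d = 549.
Base 7: x_0 = 7^549 mod 1099 = 756. x_0 ∉ {1, 1098} and s = 1, so 7 is a Miller–Rabin witness and 1099 is composite.
Base 123: x_0 = 123^549 mod 1099 = 211. x_0 ∉ {1, 1098} and s = 1, so 123 is a Miller–Rabin witness and 1099 is composite.
Base 1008: x_0 = 1008^549 mod 1099 = 756. x_0 ∉ {1, 1098} and s = 1, so 1008 is a Miller–Rabin witness and 1099 is composite.
The smallest witness among the given bases is 7.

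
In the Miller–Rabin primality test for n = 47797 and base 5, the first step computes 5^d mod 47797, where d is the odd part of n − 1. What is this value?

1665

n − 1 = 47796 = 2^2 · 11949, so s = 2 and d = 11949.
By repeated squaring, 5^11949 ≡ 1665 (mod 47797).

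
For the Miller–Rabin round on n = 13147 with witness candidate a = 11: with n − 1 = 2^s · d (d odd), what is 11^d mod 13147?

1

n − 1 = 13146 = 2^1 · 6573, so s = 1 and d = 6573.
Repeated squaring mod 13147: 11^1 ≡ 11, 11^2 ≡ 121, 11^4 ≡ 1494, 11^8 ≡ 10193, 11^16 ≡ 9655, 11^32 ≡ 6795, 11^64 ≡ 12908, 11^128 ≡ 4533, 11^256 ≡ 12475, 11^512 ≡ 4586, 11^1024 ≡ 9343, 11^2048 ≡ 8716, 11^4096 ≡ 5290.
6573 = 4096 + 2048 + 256 + 128 + 32 + 8 + 4 + 1, so 11^6573 ≡ 5290·8716·12475·4533·6795·10193·1494·11 ≡ 1 (mod 13147).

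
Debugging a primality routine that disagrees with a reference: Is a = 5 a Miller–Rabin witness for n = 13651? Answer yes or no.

n − 1 = 13650 = 2^1 · 6825, so s = 1 and d = 6825.
x_0 = 5^6825 mod 13651 = 4874.
x_0 ∉ {1, 13650} and s = 1, so 5 is a Miller–Rabin witness and 13651 is composite.

yes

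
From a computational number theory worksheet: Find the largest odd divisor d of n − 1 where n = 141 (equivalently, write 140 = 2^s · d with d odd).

35

Halving: 140 → 70 → 35; 35 is odd.
So 140 = 2^2 · 35.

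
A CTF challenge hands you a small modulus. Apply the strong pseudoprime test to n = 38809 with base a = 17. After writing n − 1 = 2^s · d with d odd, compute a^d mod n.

n − 1 = 38808 = 2^3 · 4851, so s = 3 and d = 4851.
Repeated squaring mod 38809: 17^1 ≡ 17, 17^2 ≡ 289, 17^4 ≡ 5903, 17^8 ≡ 33736, 17^16 ≡ 4962, 17^32 ≡ 16538, 17^64 ≡ 18421, 17^128 ≡ 26154, 17^256 ≡ 23091, 17^512 ≡ 36239, 17^1024 ≡ 7370, 17^2048 ≡ 23109, 17^4096 ≡ 14041.
4851 = 4096 + 512 + 128 + 64 + 32 + 16 + 2 + 1, so 17^4851 ≡ 14041·36239·26154·18421·16538·4962·289·17 ≡ 9639 (mod 38809).

9639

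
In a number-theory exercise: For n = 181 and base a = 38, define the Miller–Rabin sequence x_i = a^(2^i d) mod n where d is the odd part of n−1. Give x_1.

n − 1 = 180 = 2^2 · 45, so s = 2 and d = 45.
By repeated squaring, 38^45 ≡ 1 (mod 181).
x_0 = 1.
x_1 = 1^2 mod 181 = 1.

1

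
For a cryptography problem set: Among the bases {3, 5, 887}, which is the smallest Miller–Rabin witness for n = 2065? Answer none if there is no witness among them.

n − 1 = 2064 = 2^4 · 129, so s = 4 and d = 129.
Base 3: x_0 = 3^129 mod 2065 = 1028. x_0 is neither 1 nor 2064, so continue squaring. x_1 = 1028^2 mod 2065 = 1569. x_2 = 1569^2 mod 2065 = 281. x_3 = 281^2 mod 2065 = 491. Reached i = s−1 = 3 without hitting −1: 3 is a Miller–Rabin witness and 2065 is composite.
Base 5: x_0 = 5^129 mod 2065 = 1385. x_0 is neither 1 nor 2064, so continue squaring. x_1 = 1385^2 mod 2065 = 1905. x_2 = 1905^2 mod 2065 = 820. x_3 = 820^2 mod 2065 = 1275. Reached i = s−1 = 3 without hitting −1: 5 is a Miller–Rabin witness and 2065 is composite.
Base 887: x_0 = 887^129 mod 2065 = 1112. x_0 is neither 1 nor 2064, so continue squaring. x_1 = 1112^2 mod 2065 = 1674. x_2 = 1674^2 mod 2065 = 71. x_3 = 71^2 mod 2065 = 911. Reached i = s−1 = 3 without hitting −1: 887 is a Miller–Rabin witness and 2065 is composite.
The smallest witness among the given bases is 3.

3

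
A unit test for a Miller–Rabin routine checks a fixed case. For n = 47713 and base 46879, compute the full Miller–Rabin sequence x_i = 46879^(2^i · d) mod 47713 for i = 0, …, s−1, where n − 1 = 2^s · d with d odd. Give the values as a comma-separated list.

n − 1 = 47712 = 2^5 · 1491, so s = 5 and d = 1491.
x_0 = 46879^1491 mod 47713 = 45226.
x_1 = 45226^2 mod 47713 = 30192.
x_2 = 30192^2 mod 47713 = 47712.
x_3 = 47712^2 mod 47713 = 1.
x_4 = 1^2 mod 47713 = 1.

45226, 30192, 47712, 1, 1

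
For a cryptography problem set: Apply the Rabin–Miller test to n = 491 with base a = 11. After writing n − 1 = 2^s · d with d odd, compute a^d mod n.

1

n − 1 = 490 = 2^1 · 245, so s = 1 and d = 245.
11^245 mod 491 = 1.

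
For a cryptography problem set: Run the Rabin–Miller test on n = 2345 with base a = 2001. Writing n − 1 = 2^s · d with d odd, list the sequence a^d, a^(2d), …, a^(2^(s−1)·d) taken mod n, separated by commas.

n − 1 = 2344 = 2^3 · 293, so s = 3 and d = 293.
x_0 = 2001^293 mod 2345 = 496.
x_1 = 496^2 mod 2345 = 2136.
x_2 = 2136^2 mod 2345 = 1471.

496, 2136, 1471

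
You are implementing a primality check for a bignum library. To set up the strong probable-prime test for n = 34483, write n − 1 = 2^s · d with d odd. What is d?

17241

Halving: 34482 → 17241; 17241 is odd.
So 34482 = 2^1 · 17241.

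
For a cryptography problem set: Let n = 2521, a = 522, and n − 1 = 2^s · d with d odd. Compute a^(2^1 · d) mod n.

2450

n − 1 = 2520 = 2^3 · 315, so s = 3 and d = 315.
x_0 = 522^315 mod 2521 = 1205.
x_1 = 1205^2 mod 2521 = 2450.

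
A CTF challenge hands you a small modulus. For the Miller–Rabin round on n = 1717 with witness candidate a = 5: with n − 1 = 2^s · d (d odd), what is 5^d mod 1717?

n − 1 = 1716 = 2^2 · 429, so s = 2 and d = 429.
Repeated squaring mod 1717: 5^1 ≡ 5, 5^2 ≡ 25, 5^4 ≡ 625, 5^8 ≡ 866, 5^16 ≡ 1344, 5^32 ≡ 52, 5^64 ≡ 987, 5^128 ≡ 630, 5^256 ≡ 273.
429 = 256 + 128 + 32 + 8 + 4 + 1, so 5^429 ≡ 273·630·52·866·625·5 ≡ 1635 (mod 1717).

1635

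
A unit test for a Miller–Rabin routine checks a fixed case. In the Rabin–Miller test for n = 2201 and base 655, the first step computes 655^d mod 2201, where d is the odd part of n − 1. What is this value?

n − 1 = 2200 = 2^3 · 275, so s = 3 and d = 275.
655^275 mod 2201 = 1954.

1954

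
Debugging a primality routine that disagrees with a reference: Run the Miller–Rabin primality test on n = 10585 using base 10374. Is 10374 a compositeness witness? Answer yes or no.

n − 1 = 10584 = 2^3 · 1323, so s = 3 and d = 1323.
x_0 = 10374^1323 mod 10585 = 3724.
x_0 is neither 1 nor 10584, so continue squaring.
x_1 = 3724^2 mod 10585 = 1826.
x_2 = 1826^2 mod 10585 = 1.
x_2 = 1 but x_1 ≠ ±1, a nontrivial square root of 1 — 10374 is a witness and 10585 is composite.

yes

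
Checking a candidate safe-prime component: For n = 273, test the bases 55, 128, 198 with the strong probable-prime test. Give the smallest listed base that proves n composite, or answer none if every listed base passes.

n − 1 = 272 = 2^4 · 17, so s = 4 and d = 17.
Base 55: x_0 = 55^17 mod 273 = 139. x_0 is neither 1 nor 272, so continue squaring. x_1 = 139^2 mod 273 = 211. x_2 = 211^2 mod 273 = 22. x_3 = 22^2 mod 273 = 211. Reached i = s−1 = 3 without hitting −1: 55 is a Miller–Rabin witness and 273 is composite.
Base 128: x_0 = 128^17 mod 273 = 137. x_0 is neither 1 nor 272, so continue squaring. x_1 = 137^2 mod 273 = 205. x_2 = 205^2 mod 273 = 256. x_3 = 256^2 mod 273 = 16. Reached i = s−1 = 3 without hitting −1: 128 is a Miller–Rabin witness and 273 is composite.
Base 198: x_0 = 198^17 mod 273 = 165. x_0 is neither 1 nor 272, so continue squaring. x_1 = 165^2 mod 273 = 198. x_2 = 198^2 mod 273 = 165. x_3 = 165^2 mod 273 = 198. Reached i = s−1 = 3 without hitting −1: 198 is a Miller–Rabin witness and 273 is composite.
The smallest witness among the given bases is 55.

55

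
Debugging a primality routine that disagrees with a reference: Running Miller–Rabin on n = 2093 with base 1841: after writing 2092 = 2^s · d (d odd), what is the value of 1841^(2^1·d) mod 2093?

n − 1 = 2092 = 2^2 · 523, so s = 2 and d = 523.
x_0 = 1841^523 mod 2093 = 70.
x_1 = 70^2 mod 2093 = 714.

714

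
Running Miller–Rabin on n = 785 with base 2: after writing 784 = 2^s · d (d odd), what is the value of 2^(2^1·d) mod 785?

n − 1 = 784 = 2^4 · 49, so s = 4 and d = 49.
x_0 = 2^49 mod 785 = 687.
x_1 = 687^2 mod 785 = 184.

184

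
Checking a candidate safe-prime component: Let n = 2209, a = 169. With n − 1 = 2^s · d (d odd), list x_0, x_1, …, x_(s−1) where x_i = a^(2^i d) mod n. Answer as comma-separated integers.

n − 1 = 2208 = 2^5 · 69, so s = 5 and d = 69.
x_0 = 169^69 mod 2209 = 236.
x_1 = 236^2 mod 2209 = 471.
x_2 = 471^2 mod 2209 = 941.
x_3 = 941^2 mod 2209 = 1881.
x_4 = 1881^2 mod 2209 = 1552.

236, 471, 941, 1881, 1552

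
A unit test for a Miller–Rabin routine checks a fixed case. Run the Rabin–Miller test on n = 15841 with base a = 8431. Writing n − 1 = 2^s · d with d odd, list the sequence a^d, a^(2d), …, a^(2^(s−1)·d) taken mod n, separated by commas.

15840, 1, 1, 1, 1

n − 1 = 15840 = 2^5 · 495, so s = 5 and d = 495.
x_0 = 8431^495 mod 15841 = 15840.
x_1 = 15840^2 mod 15841 = 1.
x_2 = 1^2 mod 15841 = 1.
x_3 = 1^2 mod 15841 = 1.
x_4 = 1^2 mod 15841 = 1.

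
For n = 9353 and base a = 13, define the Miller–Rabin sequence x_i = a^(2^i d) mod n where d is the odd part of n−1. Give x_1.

n − 1 = 9352 = 2^3 · 1169, so s = 3 and d = 1169.
By repeated squaring, 13^1169 ≡ 8623 (mod 9353).
x_0 = 8623.
x_1 = 8623^2 mod 9353 = 9132.

9132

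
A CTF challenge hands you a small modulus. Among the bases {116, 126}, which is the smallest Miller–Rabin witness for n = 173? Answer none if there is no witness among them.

none

n − 1 = 172 = 2^2 · 43, so s = 2 and d = 43.
Base 116: x_0 = 116^43 mod 173 = 172. x_0 = 172 ≡ −1, so 116 is not a witness.
Base 126: x_0 = 126^43 mod 173 = 172. x_0 = 172 ≡ −1, so 126 is not a witness.
No listed base is a witness for 173.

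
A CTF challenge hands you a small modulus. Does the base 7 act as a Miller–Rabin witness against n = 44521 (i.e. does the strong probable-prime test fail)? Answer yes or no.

n − 1 = 44520 = 2^3 · 5565, so s = 3 and d = 5565.
x_0 = 7^5565 mod 44521 = 40089.
x_0 is neither 1 nor 44520, so continue squaring.
x_1 = 40089^2 mod 44521 = 8863.
x_2 = 8863^2 mod 44521 = 17725.
Reached i = s−1 = 2 without hitting −1: 7 is a Miller–Rabin witness and 44521 is composite.

yes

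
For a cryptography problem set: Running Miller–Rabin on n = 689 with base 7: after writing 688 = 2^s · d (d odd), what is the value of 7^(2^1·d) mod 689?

309

n − 1 = 688 = 2^4 · 43, so s = 4 and d = 43.
x_0 = 7^43 mod 689 = 461.
x_1 = 461^2 mod 689 = 309.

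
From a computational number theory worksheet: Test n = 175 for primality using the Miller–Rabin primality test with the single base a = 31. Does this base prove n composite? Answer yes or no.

n − 1 = 174 = 2^1 · 87, so s = 1 and d = 87.
Repeated squaring mod 175: 31^1 ≡ 31, 31^2 ≡ 86, 31^4 ≡ 46, 31^8 ≡ 16, 31^16 ≡ 81, 31^32 ≡ 86, 31^64 ≡ 46.
87 = 64 + 16 + 4 + 2 + 1, so 31^87 ≡ 46·81·46·86·31 ≡ 111 (mod 175).
x_0 = 31^87 mod 175 = 111.
x_0 ∉ {1, 174} and s = 1, so 31 is a Miller–Rabin witness and 175 is composite.

yes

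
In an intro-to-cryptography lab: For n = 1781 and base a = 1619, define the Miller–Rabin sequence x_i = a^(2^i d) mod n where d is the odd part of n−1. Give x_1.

49

n − 1 = 1780 = 2^2 · 445, so s = 2 and d = 445.
x_0 = 1619^445 mod 1781 = 7.
x_1 = 7^2 mod 1781 = 49.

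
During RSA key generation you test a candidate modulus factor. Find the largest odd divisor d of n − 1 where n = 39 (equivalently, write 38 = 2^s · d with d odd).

Halving: 38 → 19; 19 is odd.
So 38 = 2^1 · 19.

19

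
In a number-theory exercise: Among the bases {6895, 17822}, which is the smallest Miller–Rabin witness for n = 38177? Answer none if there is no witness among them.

n − 1 = 38176 = 2^5 · 1193, so s = 5 and d = 1193.
Base 6895: x_0 = 6895^1193 mod 38177 = 11327. x_0 is neither 1 nor 38176, so continue squaring. x_1 = 11327^2 mod 38177 = 26209. x_2 = 26209^2 mod 38177 = 31097. x_3 = 31097^2 mod 38177 = 38176. x_3 ≡ −1, so 6895 is not a witness.
Base 17822: x_0 = 17822^1193 mod 38177 = 13979. x_0 is neither 1 nor 38176, so continue squaring. x_1 = 13979^2 mod 38177 = 22555. x_2 = 22555^2 mod 38177 = 19500. x_3 = 19500^2 mod 38177 = 7080. x_4 = 7080^2 mod 38177 = 38176. x_4 ≡ −1, so 17822 is not a witness.
No listed base is a witness for 38177.

none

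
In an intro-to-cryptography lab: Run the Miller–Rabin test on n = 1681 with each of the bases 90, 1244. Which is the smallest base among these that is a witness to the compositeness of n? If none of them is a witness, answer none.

n − 1 = 1680 = 2^4 · 105, so s = 4 and d = 105.
Base 90: x_0 = 90^105 mod 1681 = 624. x_0 is neither 1 nor 1680, so continue squaring. x_1 = 624^2 mod 1681 = 1065. x_2 = 1065^2 mod 1681 = 1231. x_3 = 1231^2 mod 1681 = 780. Reached i = s−1 = 3 without hitting −1: 90 is a Miller–Rabin witness and 1681 is composite.
Base 1244: x_0 = 1244^105 mod 1681 = 178. x_0 is neither 1 nor 1680, so continue squaring. x_1 = 178^2 mod 1681 = 1426. x_2 = 1426^2 mod 1681 = 1147. x_3 = 1147^2 mod 1681 = 1067. Reached i = s−1 = 3 without hitting −1: 1244 is a Miller–Rabin witness and 1681 is composite.
The smallest witness among the given bases is 90.

90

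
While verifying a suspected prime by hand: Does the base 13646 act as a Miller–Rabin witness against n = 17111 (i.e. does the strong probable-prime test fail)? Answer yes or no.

n − 1 = 17110 = 2^1 · 8555, so s = 1 and d = 8555.
x_0 = 13646^8555 mod 17111 = 17110.
x_0 = 17110 ≡ −1, so 13646 is not a witness.

no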